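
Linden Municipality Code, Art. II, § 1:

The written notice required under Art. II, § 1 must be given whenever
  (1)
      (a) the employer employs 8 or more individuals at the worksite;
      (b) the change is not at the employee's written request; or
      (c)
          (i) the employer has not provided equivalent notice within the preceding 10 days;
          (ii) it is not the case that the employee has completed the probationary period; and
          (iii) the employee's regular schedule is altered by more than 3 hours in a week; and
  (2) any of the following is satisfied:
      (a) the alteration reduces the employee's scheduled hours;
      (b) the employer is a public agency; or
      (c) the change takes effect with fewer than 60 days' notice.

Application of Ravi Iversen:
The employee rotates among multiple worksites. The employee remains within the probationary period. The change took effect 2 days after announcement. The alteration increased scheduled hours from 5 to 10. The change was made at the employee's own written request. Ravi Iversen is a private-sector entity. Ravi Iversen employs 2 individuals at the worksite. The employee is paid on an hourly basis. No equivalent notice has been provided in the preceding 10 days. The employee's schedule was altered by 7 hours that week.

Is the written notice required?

Yes — required.

(a) ≥ 8 at site — not met.
(b) not employee-requested — not satisfied.
(i) no recent notice — satisfied.
(ii) not (past probation) — holds.
(iii) schedule shift > 3h — met.
(c): T AND T AND T → true.
(1): F OR F OR T → true.
(a) hours reduced — not met.
(b) public agency — not satisfied.
(c) < 60 days' notice — met.
So (2) is satisfied (F OR F OR T).
So Overall is satisfied (T AND T).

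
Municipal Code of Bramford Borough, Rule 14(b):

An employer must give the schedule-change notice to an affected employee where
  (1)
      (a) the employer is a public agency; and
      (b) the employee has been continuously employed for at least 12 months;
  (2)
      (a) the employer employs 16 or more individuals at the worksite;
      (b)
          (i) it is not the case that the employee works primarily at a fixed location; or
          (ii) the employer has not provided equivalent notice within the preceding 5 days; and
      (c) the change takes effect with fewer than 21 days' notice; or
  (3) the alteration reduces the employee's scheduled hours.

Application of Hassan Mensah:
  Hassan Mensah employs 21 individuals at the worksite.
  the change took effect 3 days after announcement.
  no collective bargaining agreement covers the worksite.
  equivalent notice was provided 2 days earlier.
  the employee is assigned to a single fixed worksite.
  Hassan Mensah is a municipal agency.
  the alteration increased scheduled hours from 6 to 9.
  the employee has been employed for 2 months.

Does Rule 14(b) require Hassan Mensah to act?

(a) public agency — satisfied.
(b) tenure ≥ 12 mo. — fails.
(1): T AND F → false.
(a) ≥ 16 at site — met.
(i) not (fixed location) — not met.
(ii) no recent notice — not met.
So (b) is not satisfied (F OR F).
(c) < 21 days' notice — satisfied.
(2): T AND F AND T → false.
(3) hours reduced — fails.
Overall: F OR F OR F → false.

No — not required.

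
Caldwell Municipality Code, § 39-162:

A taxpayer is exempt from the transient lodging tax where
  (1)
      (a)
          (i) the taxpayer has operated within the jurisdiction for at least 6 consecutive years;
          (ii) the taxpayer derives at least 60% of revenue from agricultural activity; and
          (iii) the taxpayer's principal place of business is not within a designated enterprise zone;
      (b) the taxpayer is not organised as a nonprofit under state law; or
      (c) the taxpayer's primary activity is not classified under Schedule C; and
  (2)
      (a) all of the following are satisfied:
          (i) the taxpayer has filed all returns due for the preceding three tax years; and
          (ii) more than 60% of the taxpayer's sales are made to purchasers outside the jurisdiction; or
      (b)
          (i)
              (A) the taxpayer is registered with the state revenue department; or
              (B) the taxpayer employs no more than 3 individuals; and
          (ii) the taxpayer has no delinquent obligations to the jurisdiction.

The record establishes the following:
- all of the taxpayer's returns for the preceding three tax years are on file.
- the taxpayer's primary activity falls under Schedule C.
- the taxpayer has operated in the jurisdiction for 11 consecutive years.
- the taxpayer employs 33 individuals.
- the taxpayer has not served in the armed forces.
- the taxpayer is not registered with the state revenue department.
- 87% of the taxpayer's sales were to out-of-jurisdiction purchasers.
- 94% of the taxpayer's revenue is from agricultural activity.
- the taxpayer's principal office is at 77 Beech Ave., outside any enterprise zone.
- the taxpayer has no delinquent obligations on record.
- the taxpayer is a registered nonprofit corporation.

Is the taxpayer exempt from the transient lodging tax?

Yes — exempt.

(i) ≥ 6 yrs in jurisdiction — holds.
(ii) ≥60% agricultural — satisfied.
(iii) not (in enterprise zone) — holds.
So (a) is satisfied (T AND T AND T).
(b) not (nonprofit) — not met.
(c) not (Schedule C activity) — not satisfied.
So (1) is satisfied (T OR F OR F).
(i) returns current — met.
(ii) >60% out-of-jur. sales — holds.
(a): T AND T → true.
(A) state-registered — not met.
(B) ≤ 3 employees — not satisfied.
(i): F OR F → false.
(ii) no delinquency — met.
So (b) is not satisfied (F AND T).
(2) = T OR F = true.
So Overall is satisfied (T AND T).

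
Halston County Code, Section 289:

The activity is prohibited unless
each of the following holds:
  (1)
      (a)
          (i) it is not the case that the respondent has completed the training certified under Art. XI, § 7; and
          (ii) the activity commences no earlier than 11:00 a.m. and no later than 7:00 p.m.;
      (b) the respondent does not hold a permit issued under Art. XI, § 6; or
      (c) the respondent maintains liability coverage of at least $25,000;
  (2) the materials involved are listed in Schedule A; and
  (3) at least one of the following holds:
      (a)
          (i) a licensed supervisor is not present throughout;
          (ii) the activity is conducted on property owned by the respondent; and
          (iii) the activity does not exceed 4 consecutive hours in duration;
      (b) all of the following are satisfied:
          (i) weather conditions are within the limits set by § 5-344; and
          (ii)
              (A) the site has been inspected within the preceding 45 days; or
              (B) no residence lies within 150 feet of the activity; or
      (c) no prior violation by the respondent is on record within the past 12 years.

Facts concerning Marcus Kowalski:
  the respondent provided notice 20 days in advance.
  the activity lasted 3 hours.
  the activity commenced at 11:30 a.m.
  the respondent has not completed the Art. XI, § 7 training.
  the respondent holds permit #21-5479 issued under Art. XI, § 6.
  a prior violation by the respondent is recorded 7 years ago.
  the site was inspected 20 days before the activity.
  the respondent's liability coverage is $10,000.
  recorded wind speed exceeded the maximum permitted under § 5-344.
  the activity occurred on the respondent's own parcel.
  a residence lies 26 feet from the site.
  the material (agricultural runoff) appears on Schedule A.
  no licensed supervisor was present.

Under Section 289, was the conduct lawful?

Yes — lawful.

(i) not (training certified) — satisfied.
(ii) start within hours — holds.
(a): T AND T → true.
(b) not (holds permit) — fails.
(c) coverage ≥ $25,000 — not met.
So (1) is satisfied (T OR F OR F).
(2) Schedule A material — met.
(i) not (supervisor present) — met.
(ii) own property — met.
(iii) ≤ 4 hrs duration — met.
(a) = T AND T AND T = true.
(i) weather ok — fails.
(A) site inspected — met.
(B) no residence in 150 ft — fails.
(ii): T OR F → true.
(b): F AND T → false.
(c) no prior violation — fails.
So (3) is satisfied (T OR F OR F).
Overall = T AND T AND T = true.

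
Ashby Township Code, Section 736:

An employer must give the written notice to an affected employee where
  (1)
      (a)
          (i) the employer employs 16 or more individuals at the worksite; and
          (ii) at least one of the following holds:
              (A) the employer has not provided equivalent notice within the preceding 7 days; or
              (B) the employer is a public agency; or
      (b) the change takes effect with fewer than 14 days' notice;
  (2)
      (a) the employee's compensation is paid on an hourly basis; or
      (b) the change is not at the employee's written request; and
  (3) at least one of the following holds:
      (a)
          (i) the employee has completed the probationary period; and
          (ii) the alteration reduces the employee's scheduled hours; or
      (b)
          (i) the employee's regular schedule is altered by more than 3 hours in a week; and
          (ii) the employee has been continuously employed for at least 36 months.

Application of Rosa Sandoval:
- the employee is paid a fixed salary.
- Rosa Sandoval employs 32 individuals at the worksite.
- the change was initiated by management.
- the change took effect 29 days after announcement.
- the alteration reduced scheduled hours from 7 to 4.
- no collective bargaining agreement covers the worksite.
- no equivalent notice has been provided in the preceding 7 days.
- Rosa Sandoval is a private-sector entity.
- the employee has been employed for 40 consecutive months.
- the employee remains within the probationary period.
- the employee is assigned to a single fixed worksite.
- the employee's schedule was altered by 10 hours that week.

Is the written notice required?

Yes — required.

(i) ≥ 16 at site — holds.
(A) no recent notice — met.
(B) public agency — not satisfied.
So (ii) is satisfied (T OR F).
(a): T AND T → true.
(b) < 14 days' notice — not met.
So (1) is satisfied (T OR F).
(a) hourly-paid — not met.
(b) not employee-requested — holds.
(2) = F OR T = true.
(i) past probation — fails.
(ii) hours reduced — met.
So (a) is not satisfied (F AND T).
(i) schedule shift > 3h — met.
(ii) tenure ≥ 36 mo. — satisfied.
So (b) is satisfied (T AND T).
(3) = F OR T = true.
So Overall is satisfied (T AND T AND T).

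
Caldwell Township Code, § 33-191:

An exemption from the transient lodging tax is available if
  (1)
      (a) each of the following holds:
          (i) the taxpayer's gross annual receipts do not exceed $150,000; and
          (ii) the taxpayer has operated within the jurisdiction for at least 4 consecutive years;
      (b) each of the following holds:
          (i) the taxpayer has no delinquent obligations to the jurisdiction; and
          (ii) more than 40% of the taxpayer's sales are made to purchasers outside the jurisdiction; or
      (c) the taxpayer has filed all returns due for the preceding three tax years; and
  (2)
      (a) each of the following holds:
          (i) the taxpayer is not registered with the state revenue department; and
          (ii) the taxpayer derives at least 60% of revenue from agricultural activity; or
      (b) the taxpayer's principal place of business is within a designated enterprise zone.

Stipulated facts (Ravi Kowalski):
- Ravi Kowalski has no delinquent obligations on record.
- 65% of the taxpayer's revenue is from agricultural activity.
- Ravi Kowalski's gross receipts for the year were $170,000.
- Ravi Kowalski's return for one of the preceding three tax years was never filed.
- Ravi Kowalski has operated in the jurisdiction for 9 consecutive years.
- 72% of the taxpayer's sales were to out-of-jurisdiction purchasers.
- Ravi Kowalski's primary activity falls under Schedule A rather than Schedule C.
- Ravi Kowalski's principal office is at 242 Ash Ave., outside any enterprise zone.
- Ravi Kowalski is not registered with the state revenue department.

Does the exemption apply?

(i) receipts ≤ $150,000 — fails.
(ii) ≥ 4 yrs in jurisdiction — satisfied.
(a) = F AND T = false.
(i) no delinquency — satisfied.
(ii) >40% out-of-jur. sales — satisfied.
So (b) is satisfied (T AND T).
(c) returns current — not met.
(1): F OR T OR F → true.
(i) not (state-registered) — met.
(ii) ≥60% agricultural — met.
(a) = T AND T = true.
(b) in enterprise zone — not satisfied.
(2) = T OR F = true.
Overall = T AND T = true.

Yes — exempt.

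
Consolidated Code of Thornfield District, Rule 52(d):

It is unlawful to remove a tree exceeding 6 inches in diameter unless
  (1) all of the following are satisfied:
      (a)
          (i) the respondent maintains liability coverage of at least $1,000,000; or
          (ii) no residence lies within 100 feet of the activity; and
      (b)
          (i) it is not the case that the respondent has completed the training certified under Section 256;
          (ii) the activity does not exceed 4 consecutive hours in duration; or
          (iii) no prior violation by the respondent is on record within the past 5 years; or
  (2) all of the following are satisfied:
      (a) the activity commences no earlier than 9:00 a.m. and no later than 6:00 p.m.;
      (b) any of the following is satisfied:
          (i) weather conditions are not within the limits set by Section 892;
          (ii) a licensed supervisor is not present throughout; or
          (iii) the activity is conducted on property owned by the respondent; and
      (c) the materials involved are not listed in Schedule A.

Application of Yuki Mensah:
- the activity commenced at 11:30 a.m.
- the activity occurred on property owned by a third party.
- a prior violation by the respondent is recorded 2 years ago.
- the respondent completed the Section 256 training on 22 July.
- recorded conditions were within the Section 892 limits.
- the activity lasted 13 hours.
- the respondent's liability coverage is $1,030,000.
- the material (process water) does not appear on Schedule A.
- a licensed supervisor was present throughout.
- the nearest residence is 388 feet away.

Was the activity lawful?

(i) coverage ≥ $1,000,000 — satisfied.
(ii) no residence in 100 ft — holds.
(a): T OR T → true.
(i) not (training certified) — not satisfied.
(ii) ≤ 4 hrs duration — not met.
(iii) no prior violation — not met.
(b) = F OR F OR F = false.
So (1) is not satisfied (T AND F).
(a) start within hours — met.
(i) not (weather ok) — not met.
(ii) not (supervisor present) — not satisfied.
(iii) own property — fails.
(b): F OR F OR F → false.
(c) not (Schedule A material) — met.
So (2) is not satisfied (T AND F AND T).
So Overall is not satisfied (F OR F).

No — unlawful.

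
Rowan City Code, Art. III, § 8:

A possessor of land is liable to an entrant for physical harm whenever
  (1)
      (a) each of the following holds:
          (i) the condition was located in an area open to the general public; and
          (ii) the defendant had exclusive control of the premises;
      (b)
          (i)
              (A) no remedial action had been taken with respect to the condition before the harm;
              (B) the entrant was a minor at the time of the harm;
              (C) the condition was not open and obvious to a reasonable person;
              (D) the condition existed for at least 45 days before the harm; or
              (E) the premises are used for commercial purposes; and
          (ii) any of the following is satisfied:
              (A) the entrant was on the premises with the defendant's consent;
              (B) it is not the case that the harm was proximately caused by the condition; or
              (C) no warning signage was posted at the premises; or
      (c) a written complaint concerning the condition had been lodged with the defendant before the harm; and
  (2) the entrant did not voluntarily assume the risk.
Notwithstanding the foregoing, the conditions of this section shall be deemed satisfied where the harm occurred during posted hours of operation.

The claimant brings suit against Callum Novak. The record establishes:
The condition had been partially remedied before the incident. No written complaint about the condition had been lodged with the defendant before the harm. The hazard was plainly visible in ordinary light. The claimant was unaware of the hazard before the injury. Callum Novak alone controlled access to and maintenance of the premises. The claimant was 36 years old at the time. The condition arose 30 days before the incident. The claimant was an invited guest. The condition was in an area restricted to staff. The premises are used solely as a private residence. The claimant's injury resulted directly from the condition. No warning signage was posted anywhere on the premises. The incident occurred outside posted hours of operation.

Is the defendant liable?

(i) public area — not met.
(ii) exclusive control — satisfied.
(a) = F AND T = false.
(A) no remedial action — not satisfied.
(B) entrant a minor — not satisfied.
(C) not open/obvious — fails.
(D) condition ≥45 days old — not met.
(E) commercial use — not satisfied.
(i): F OR F OR F OR F OR F → false.
(A) consent to enter — holds.
(B) not (proximate cause) — not satisfied.
(C) no signage posted — holds.
(ii) = T OR F OR T = true.
(b): F AND T → false.
(c) complaint lodged — not met.
(1): F OR F OR F → false.
(2) no assumed risk — holds.
Overall = F AND T = false.
Exception (during posted hours) — not satisfied.
Result: main false OR exception false → false.

No — not liable.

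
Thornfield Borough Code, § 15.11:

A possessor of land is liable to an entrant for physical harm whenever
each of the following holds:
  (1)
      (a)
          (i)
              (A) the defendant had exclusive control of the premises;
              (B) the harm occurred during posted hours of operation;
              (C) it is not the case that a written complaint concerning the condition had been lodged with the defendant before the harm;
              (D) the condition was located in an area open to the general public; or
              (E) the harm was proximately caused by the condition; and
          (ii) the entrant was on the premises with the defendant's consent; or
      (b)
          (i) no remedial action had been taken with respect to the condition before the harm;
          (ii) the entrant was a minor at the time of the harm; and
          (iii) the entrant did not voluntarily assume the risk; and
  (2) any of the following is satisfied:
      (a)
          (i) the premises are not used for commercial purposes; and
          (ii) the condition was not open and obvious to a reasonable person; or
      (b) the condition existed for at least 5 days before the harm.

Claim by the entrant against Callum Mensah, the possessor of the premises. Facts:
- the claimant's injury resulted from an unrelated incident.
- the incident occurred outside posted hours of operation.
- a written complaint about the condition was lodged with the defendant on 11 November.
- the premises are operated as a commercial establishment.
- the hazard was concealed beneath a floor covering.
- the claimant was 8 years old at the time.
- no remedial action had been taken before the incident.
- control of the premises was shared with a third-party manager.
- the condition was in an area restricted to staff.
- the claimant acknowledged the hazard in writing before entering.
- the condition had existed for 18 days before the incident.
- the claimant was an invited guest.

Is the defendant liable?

(A) exclusive control — fails.
(B) during posted hours — not satisfied.
(C) not (complaint lodged) — fails.
(D) public area — not met.
(E) proximate cause — not satisfied.
So (i) is not satisfied (F OR F OR F OR F OR F).
(ii) consent to enter — holds.
(a): F AND T → false.
(i) no remedial action — holds.
(ii) entrant a minor — holds.
(iii) no assumed risk — not met.
So (b) is not satisfied (T AND T AND F).
(1) = F OR F = false.
(i) not (commercial use) — not satisfied.
(ii) not open/obvious — met.
(a): F AND T → false.
(b) condition ≥5 days old — satisfied.
(2) = F OR T = true.
Overall: F AND T → false.

No — not liable.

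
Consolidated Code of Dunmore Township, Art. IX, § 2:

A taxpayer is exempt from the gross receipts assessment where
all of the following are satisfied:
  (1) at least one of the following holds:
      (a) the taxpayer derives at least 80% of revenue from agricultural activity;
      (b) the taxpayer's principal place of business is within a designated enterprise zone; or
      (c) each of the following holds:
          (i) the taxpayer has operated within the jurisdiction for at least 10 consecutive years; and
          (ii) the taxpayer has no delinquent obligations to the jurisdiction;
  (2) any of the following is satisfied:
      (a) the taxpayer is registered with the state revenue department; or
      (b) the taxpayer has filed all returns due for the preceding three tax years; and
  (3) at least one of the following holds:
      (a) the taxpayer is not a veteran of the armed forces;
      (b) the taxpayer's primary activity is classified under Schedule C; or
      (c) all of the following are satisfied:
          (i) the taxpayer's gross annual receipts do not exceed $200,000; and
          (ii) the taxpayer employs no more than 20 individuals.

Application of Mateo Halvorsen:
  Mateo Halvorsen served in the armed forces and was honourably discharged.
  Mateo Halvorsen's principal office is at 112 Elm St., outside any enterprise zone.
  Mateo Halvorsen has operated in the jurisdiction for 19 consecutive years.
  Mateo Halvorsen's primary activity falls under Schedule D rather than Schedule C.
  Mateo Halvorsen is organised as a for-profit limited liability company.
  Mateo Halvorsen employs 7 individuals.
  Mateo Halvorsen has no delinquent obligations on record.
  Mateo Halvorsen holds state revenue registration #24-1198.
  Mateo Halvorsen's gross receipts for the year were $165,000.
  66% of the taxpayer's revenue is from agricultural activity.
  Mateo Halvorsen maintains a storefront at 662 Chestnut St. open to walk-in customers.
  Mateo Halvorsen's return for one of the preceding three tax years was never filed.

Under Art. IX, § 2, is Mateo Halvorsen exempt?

Yes — exempt.

(a) ≥80% agricultural — not met.
(b) in enterprise zone — fails.
(i) ≥ 10 yrs in jurisdiction — holds.
(ii) no delinquency — satisfied.
(c) = T AND T = true.
(1) = F OR F OR T = true.
(a) state-registered — holds.
(b) returns current — not met.
So (2) is satisfied (T OR F).
(a) not (veteran) — not satisfied.
(b) Schedule C activity — fails.
(i) receipts ≤ $200,000 — holds.
(ii) ≤ 20 employees — satisfied.
(c) = T AND T = true.
So (3) is satisfied (F OR F OR T).
Overall = T AND T AND T = true.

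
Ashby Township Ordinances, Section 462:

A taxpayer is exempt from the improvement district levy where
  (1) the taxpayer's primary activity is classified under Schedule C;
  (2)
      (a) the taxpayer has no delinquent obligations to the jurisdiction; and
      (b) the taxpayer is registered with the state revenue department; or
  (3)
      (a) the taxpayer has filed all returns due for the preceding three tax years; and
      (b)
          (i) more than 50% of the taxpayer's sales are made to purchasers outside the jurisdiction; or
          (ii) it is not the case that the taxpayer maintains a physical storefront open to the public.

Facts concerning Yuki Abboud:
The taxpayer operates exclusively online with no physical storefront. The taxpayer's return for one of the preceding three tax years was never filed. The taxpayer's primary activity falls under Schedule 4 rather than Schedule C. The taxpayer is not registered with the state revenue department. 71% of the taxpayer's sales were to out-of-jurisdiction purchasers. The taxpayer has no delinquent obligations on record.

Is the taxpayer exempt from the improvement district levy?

(1) Schedule C activity — not met.
(a) no delinquency — met.
(b) state-registered — fails.
(2): T AND F → false.
(a) returns current — fails.
(i) >50% out-of-jur. sales — holds.
(ii) not (has storefront) — holds.
(b): T OR T → true.
(3): F AND T → false.
So Overall is not satisfied (F OR F OR F).

No — not exempt.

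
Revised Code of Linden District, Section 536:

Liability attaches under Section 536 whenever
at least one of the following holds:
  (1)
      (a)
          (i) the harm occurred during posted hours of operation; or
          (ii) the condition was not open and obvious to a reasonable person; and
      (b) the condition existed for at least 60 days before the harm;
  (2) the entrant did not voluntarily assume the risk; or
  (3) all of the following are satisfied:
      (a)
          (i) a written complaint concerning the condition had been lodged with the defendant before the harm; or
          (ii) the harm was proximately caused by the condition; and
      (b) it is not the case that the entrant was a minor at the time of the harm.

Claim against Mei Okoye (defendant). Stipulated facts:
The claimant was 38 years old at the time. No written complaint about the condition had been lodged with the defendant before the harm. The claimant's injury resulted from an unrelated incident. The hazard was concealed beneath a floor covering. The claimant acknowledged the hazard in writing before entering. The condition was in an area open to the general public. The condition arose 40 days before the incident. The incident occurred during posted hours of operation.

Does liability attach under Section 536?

No — not liable.

(i) during posted hours — satisfied.
(ii) not open/obvious — holds.
(a) = T OR T = true.
(b) condition ≥60 days old — not met.
So (1) is not satisfied (T AND F).
(2) no assumed risk — fails.
(i) complaint lodged — not satisfied.
(ii) proximate cause — not satisfied.
(a) = F OR F = false.
(b) not (entrant a minor) — met.
So (3) is not satisfied (F AND T).
Overall: F OR F OR F → false.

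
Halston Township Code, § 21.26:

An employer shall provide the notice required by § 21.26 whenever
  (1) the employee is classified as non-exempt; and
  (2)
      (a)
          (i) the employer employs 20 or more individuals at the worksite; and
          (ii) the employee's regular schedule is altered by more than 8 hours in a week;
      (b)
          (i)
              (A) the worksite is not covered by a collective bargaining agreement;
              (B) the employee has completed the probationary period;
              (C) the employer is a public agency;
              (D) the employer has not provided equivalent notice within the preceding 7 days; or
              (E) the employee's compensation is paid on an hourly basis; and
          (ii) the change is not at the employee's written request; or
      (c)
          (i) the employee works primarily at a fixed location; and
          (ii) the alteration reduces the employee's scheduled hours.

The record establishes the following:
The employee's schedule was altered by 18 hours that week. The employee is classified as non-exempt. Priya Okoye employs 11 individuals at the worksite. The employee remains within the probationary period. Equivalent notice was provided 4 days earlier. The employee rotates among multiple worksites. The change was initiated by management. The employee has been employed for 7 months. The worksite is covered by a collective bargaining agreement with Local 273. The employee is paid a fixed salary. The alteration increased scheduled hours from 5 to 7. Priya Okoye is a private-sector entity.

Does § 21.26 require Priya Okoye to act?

(1) non-exempt — holds.
(i) ≥ 20 at site — not met.
(ii) schedule shift > 8h — met.
(a): F AND T → false.
(A) no CBA — not met.
(B) past probation — fails.
(C) public agency — fails.
(D) no recent notice — not satisfied.
(E) hourly-paid — not satisfied.
So (i) is not satisfied (F OR F OR F OR F OR F).
(ii) not employee-requested — holds.
(b) = F AND T = false.
(i) fixed location — not met.
(ii) hours reduced — fails.
(c) = F AND F = false.
So (2) is not satisfied (F OR F OR F).
Overall = T AND F = false.

No — not required.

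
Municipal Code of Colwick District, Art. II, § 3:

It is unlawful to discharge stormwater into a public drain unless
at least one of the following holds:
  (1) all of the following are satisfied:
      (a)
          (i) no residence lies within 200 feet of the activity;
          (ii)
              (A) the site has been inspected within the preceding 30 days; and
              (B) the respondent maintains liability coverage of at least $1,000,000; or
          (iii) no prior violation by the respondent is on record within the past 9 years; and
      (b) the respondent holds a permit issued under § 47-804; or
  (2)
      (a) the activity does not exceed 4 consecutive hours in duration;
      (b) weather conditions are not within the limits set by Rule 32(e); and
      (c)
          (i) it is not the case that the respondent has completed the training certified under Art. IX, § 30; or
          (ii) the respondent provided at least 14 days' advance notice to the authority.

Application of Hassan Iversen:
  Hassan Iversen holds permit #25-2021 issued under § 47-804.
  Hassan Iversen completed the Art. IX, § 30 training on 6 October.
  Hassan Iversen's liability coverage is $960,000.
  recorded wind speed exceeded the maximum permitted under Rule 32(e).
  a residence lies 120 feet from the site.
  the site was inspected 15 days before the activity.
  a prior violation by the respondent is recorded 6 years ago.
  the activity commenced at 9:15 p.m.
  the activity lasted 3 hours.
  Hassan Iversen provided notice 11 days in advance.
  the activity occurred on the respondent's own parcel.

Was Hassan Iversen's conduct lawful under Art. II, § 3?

(i) no residence in 200 ft — not satisfied.
(A) site inspected — satisfied.
(B) coverage ≥ $1,000,000 — not satisfied.
(ii) = T AND F = false.
(iii) no prior violation — not met.
(a): F OR F OR F → false.
(b) holds permit — satisfied.
So (1) is not satisfied (F AND T).
(a) ≤ 4 hrs duration — met.
(b) not (weather ok) — satisfied.
(i) not (training certified) — fails.
(ii) ≥14 days' notice — fails.
(c) = F OR F = false.
(2) = T AND T AND F = false.
So Overall is not satisfied (F OR F).

No — unlawful.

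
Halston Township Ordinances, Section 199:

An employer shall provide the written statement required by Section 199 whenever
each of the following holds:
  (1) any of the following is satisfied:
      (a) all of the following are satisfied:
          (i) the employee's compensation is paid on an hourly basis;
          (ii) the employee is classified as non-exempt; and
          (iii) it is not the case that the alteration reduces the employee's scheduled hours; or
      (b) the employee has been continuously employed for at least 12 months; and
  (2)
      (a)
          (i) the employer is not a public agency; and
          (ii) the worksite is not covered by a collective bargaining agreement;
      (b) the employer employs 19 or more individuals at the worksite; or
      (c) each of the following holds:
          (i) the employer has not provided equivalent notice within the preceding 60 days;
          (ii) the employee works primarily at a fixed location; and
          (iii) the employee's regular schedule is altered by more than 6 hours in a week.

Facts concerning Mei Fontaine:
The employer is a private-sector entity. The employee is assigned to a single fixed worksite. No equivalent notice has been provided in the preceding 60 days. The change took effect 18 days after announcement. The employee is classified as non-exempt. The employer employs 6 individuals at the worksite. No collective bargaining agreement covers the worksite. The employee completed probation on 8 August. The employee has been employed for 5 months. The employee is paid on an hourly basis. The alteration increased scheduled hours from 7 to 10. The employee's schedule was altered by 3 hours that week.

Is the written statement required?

Yes — required.

(i) hourly-paid — holds.
(ii) non-exempt — met.
(iii) not (hours reduced) — holds.
So (a) is satisfied (T AND T AND T).
(b) tenure ≥ 12 mo. — not met.
(1) = T OR F = true.
(i) not (public agency) — satisfied.
(ii) no CBA — met.
So (a) is satisfied (T AND T).
(b) ≥ 19 at site — not met.
(i) no recent notice — satisfied.
(ii) fixed location — satisfied.
(iii) schedule shift > 6h — not met.
(c) = T AND T AND F = false.
(2) = T OR F OR F = true.
So Overall is satisfied (T AND T).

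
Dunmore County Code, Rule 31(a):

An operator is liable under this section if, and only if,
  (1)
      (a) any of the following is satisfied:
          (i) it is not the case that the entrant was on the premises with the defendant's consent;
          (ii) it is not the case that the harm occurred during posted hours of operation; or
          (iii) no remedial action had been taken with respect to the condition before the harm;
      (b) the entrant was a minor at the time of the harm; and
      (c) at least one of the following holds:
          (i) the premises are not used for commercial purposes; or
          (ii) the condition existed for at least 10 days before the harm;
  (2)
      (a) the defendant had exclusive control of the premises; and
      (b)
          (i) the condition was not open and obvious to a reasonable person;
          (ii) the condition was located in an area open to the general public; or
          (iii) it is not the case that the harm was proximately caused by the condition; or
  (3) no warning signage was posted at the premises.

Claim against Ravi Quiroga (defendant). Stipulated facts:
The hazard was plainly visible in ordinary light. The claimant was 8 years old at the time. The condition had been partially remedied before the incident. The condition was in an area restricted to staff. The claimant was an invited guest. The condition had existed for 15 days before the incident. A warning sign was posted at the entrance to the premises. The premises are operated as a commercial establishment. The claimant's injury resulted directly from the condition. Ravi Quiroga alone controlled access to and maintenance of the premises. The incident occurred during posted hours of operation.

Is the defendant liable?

(i) not (consent to enter) — not satisfied.
(ii) not (during posted hours) — not satisfied.
(iii) no remedial action — fails.
So (a) is not satisfied (F OR F OR F).
(b) entrant a minor — met.
(i) not (commercial use) — fails.
(ii) condition ≥10 days old — holds.
(c) = F OR T = true.
So (1) is not satisfied (F AND T AND T).
(a) exclusive control — holds.
(i) not open/obvious — not met.
(ii) public area — not met.
(iii) not (proximate cause) — fails.
(b) = F OR F OR F = false.
(2) = T AND F = false.
(3) no signage posted — not met.
Overall: F OR F OR F → false.

No — not liable.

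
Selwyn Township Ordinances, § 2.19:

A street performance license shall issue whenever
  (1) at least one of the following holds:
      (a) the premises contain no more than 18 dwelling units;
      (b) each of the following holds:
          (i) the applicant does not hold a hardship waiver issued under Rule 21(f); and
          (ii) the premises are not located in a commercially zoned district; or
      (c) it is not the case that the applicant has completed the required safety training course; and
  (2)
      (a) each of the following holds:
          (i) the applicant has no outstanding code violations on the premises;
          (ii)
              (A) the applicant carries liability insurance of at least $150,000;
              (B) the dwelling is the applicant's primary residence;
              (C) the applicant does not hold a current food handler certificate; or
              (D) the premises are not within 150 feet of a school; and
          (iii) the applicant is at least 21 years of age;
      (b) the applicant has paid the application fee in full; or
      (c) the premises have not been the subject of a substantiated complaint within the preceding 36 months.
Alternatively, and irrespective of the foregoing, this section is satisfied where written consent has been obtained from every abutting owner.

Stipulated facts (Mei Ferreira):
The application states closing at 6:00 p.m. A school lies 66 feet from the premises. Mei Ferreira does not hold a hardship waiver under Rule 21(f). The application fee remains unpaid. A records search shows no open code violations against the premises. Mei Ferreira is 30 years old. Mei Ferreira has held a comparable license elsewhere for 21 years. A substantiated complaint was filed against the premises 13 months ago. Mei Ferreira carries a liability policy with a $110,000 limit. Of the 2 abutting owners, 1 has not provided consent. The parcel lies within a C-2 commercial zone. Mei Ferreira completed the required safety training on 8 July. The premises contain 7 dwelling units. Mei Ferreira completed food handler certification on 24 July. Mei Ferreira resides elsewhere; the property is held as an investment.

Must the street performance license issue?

No — denied.

(a) ≤ 18 units — holds.
(i) not (hardship waiver) — holds.
(ii) not (commercially zoned) — not satisfied.
(b): T AND F → false.
(c) not (safety training) — fails.
So (1) is satisfied (T OR F OR F).
(i) no code violations — met.
(A) insurance ≥ $150,000 — not met.
(B) primary residence — not met.
(C) not (food handler cert.) — not satisfied.
(D) ≥150 ft from school — fails.
So (ii) is not satisfied (F OR F OR F OR F).
(iii) age ≥ 21 — met.
(a) = T AND F AND T = false.
(b) fee paid — not satisfied.
(c) no complaint in 36 mo. — not met.
So (2) is not satisfied (F OR F OR F).
Overall: T AND F → false.
Exception (all abutters consent) — not satisfied.
Result: main false OR exception false → false.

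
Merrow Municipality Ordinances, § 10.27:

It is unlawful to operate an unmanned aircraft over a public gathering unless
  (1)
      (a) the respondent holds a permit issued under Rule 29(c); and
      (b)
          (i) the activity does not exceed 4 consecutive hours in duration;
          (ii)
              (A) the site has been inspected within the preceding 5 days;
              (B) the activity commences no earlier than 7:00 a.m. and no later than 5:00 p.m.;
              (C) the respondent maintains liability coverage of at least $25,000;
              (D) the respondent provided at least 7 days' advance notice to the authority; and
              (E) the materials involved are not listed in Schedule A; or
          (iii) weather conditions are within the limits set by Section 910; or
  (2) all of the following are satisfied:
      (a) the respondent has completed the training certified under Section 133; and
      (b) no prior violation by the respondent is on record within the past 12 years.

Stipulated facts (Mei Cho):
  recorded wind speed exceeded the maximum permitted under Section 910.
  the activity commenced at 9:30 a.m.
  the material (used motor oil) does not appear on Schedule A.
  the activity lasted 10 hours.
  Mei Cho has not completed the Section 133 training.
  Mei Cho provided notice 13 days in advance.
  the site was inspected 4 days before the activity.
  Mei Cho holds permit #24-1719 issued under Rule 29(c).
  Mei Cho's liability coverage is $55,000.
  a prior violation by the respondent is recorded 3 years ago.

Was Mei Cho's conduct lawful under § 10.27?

(a) holds permit — met.
(i) ≤ 4 hrs duration — fails.
(A) site inspected — satisfied.
(B) start within hours — holds.
(C) coverage ≥ $25,000 — met.
(D) ≥7 days' notice — satisfied.
(E) not (Schedule A material) — met.
(ii): T AND T AND T AND T AND T → true.
(iii) weather ok — fails.
(b) = F OR T OR F = true.
So (1) is satisfied (T AND T).
(a) training certified — not met.
(b) no prior violation — not met.
(2): F AND F → false.
Overall: T OR F → true.

Yes — lawful.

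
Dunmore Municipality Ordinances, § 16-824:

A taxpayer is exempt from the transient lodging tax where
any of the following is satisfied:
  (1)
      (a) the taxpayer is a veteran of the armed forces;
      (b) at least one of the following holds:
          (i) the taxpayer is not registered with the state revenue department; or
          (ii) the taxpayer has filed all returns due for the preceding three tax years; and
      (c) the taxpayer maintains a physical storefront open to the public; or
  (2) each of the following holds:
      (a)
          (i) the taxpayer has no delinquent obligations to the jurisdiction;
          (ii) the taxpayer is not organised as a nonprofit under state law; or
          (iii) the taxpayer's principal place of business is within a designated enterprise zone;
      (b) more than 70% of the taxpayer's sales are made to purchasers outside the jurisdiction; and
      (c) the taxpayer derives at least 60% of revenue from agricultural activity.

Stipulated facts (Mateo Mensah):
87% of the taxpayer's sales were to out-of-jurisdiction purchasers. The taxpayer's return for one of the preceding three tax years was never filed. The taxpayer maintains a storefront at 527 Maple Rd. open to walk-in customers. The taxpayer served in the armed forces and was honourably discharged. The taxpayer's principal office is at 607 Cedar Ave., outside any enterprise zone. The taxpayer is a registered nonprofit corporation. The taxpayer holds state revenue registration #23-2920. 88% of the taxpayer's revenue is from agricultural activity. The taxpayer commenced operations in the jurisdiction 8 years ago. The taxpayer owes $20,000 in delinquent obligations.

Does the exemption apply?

No — not exempt.

(a) veteran — satisfied.
(i) not (state-registered) — not met.
(ii) returns current — not met.
So (b) is not satisfied (F OR F).
(c) has storefront — holds.
(1) = T AND F AND T = false.
(i) no delinquency — fails.
(ii) not (nonprofit) — not met.
(iii) in enterprise zone — fails.
So (a) is not satisfied (F OR F OR F).
(b) >70% out-of-jur. sales — met.
(c) ≥60% agricultural — met.
(2): F AND T AND T → false.
Overall: F OR F → false.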